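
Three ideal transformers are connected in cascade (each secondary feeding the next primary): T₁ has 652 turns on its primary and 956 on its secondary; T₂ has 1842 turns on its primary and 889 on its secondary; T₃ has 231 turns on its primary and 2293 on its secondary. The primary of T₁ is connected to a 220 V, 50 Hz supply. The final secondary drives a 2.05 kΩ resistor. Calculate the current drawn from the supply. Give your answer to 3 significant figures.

I_supply ≈ 5.30 A

After T₁: V = 220.00 × 956/652 = 322.58 V.
After T₂: V = 322.58 × 889/1842 = 155.68 V.
After T₃: V = 155.68 × 2293/231 = 1545.4 V.
I_load = 1545.4/2050 = 0.75385 A, so P_out = 1545.4 × 0.75385 = 1165.0 W.
All ideal ⇒ P_in = P_out, so I_supply = 1165.0/220 = 5.30 A.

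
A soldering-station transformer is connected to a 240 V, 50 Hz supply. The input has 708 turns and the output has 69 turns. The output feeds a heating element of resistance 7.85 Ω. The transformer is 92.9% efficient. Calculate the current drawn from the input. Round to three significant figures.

V_out = 240 × 69/708 = 23.390 V.
I_out = V_out/R = 23.390/7.85 = 2.9796 A.
P_out = V_out I_out = 23.390 × 2.9796 = 69.692 W.
P_in = P_out/η = 69.692/0.929 = 75.019 W.
I_in = P_in/V_in = 75.019/240 = 0.313 A.

I_in ≈ 0.313 A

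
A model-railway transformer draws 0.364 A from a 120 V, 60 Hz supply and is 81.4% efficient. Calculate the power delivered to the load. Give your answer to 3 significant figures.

P_out ≈ 35.6 W

P_in = V_p I_p = 120 × 0.364 = 43.680 W.
P_out = η P_in = 0.814 × 43.680 = 35.6 W.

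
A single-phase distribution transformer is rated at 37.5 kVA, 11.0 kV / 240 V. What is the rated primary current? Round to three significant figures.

I_p = S/V_p = 37500/11000 = 3.41 A.

I_p ≈ 3.41 A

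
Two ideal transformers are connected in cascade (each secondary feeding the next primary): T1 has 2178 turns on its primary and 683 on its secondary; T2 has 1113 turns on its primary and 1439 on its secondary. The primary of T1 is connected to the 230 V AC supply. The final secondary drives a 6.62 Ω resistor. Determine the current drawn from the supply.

I_supply ≈ 5.71 A

After T1: V = 230.00 × 683/2178 = 72.126 V.
After T2: V = 72.126 × 1439/1113 = 93.252 V.
I_load = 93.252/6.62 = 14.086 A, so P_out = 93.252 × 14.086 = 1313.6 W.
All ideal ⇒ P_in = P_out, so I_supply = 1313.6/230 = 5.71 A.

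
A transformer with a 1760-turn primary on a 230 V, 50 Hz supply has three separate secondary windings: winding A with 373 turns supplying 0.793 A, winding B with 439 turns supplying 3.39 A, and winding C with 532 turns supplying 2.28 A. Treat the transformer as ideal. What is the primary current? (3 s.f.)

I_p ≈ 1.70 A

V_A = 230 × 373/1760 = 48.744 V; V_B = 230 × 439/1760 = 57.369 V; V_C = 230 × 532/1760 = 69.523 V.
P_out = V_A I_A + V_B I_B + V_C I_C = 48.744×0.793 + 57.369×3.39 + 69.523×2.28 = 38.654 + 194.48 + 158.51 = 391.65 W.
Ideal ⇒ P_in = P_out, so I_p = P_out/V_p = 391.65/230 = 1.70 A.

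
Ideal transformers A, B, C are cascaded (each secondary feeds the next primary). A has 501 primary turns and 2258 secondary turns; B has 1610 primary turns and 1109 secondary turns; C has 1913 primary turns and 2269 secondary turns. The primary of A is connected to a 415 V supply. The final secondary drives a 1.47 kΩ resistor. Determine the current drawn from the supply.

I_supply ≈ 3.83 A

After A: V = 415.00 × 2258/501 = 1870.4 V.
After B: V = 1870.4 × 1109/1610 = 1288.4 V.
After C: V = 1288.4 × 2269/1913 = 1528.1 V.
I_load = 1528.1/1470 = 1.0395 A, so P_out = 1528.1 × 1.0395 = 1588.6 W.
All ideal ⇒ P_in = P_out, so I_supply = 1588.6/415 = 3.83 A.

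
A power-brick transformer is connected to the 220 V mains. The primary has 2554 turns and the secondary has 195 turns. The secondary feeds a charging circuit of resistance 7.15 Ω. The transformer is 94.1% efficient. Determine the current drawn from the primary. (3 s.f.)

V_s = 220 × 195/2554 = 16.797 V.
I_s = V_s/R = 16.797/7.15 = 2.3493 A.
P_out = V_s I_s = 16.797 × 2.3493 = 39.461 W.
P_in = P_out/η = 39.461/0.941 = 41.935 W.
I_p = P_in/V_p = 41.935/220 = 0.191 A.

I_p ≈ 0.191 A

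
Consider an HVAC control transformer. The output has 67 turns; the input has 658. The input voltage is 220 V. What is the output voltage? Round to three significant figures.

V_out ≈ 22.4 V

V_out/V_in = N_out/N_in, so V_out = 220 × 67/658 = 22.4 V.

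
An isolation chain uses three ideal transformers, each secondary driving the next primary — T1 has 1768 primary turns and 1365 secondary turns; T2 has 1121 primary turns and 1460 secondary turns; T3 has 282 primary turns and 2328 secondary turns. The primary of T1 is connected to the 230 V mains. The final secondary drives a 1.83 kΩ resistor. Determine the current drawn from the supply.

I_supply ≈ 8.66 A

Secondary of T1: V = 230.00 × 1365/1768 = 177.57 V.
Secondary of T2: V = 177.57 × 1460/1121 = 231.27 V.
Secondary of T3: V = 231.27 × 2328/282 = 1909.2 V.
I_load = 1909.2/1830 = 1.0433 A, so P_out = 1909.2 × 1.0433 = 1991.9 W.
All ideal ⇒ P_in = P_out, so I_supply = 1991.9/230 = 8.66 A.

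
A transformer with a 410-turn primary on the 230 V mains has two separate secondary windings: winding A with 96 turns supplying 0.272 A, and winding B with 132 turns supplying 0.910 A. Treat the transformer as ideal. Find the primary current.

V_A = 230 × 96/410 = 53.854 V; V_B = 230 × 132/410 = 74.049 V.
P_out = V_A I_A + V_B I_B = 53.854×0.272 + 74.049×0.910 = 14.648 + 67.384 = 82.033 W.
Ideal ⇒ P_in = P_out, so I_p = P_out/V_p = 82.033/230 = 0.357 A.

I_p ≈ 0.357 A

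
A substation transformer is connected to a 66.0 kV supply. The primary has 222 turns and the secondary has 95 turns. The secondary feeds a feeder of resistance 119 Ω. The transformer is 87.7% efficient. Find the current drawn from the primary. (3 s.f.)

I_p ≈ 116 A

V_s = 66000 × 95/222 = 28243 V.
I_s = V_s/R = 28243/119 = 237.34 A.
P_out = V_s I_s = 28243 × 237.34 = 6.7032×10^6 W.
P_in = P_out/η = 6.7032×10^6/0.877 = 7.6433×10^6 W.
I_p = P_in/V_p = 7.6433×10^6/66000 = 116 A.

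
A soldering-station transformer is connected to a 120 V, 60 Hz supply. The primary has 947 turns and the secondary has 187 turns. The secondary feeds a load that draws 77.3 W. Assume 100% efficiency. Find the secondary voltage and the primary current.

V_s = V_p × N_s/N_p = 120 × 187/947 = 23.696 V.
I_s = P/V_s = 77.3/23.696 = 3.2622 A.
I_p = I_s × N_s/N_p = 3.2622 × 187/947 = 0.644 A.

V_s ≈ 23.7 V, I_p ≈ 0.644 A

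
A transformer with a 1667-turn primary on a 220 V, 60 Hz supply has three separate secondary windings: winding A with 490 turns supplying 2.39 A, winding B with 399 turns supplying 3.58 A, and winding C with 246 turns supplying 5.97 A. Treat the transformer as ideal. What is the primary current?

I_p ≈ 2.44 A

V_A = 220 × 490/1667 = 64.667 V; V_B = 220 × 399/1667 = 52.657 V; V_C = 220 × 246/1667 = 32.466 V.
P_out = V_A I_A + V_B I_B + V_C I_C = 64.667×2.39 + 52.657×3.58 + 32.466×5.97 = 154.55 + 188.51 + 193.82 = 536.89 W.
Ideal ⇒ P_in = P_out, so I_p = P_out/V_p = 536.89/220 = 2.44 A.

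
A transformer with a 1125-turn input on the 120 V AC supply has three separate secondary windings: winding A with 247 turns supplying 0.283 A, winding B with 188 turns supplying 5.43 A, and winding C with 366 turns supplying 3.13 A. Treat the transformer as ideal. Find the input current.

I_in ≈ 1.99 A

V_A = 120 × 247/1125 = 26.347 V; V_B = 120 × 188/1125 = 20.053 V; V_C = 120 × 366/1125 = 39.040 V.
P_out = V_A I_A + V_B I_B + V_C I_C = 26.347×0.283 + 20.053×5.43 + 39.040×3.13 = 7.4561 + 108.89 + 122.20 = 238.54 W.
Ideal ⇒ P_in = P_out, so I_in = P_out/V_in = 238.54/120 = 1.99 A.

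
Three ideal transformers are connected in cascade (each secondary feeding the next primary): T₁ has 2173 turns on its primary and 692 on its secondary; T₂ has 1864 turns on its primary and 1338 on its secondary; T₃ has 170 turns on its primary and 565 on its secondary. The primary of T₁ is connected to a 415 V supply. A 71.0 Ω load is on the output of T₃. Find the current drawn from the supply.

Secondary of T₁: V = 415.00 × 692/2173 = 132.16 V.
Secondary of T₂: V = 132.16 × 1338/1864 = 94.865 V.
Secondary of T₃: V = 94.865 × 565/170 = 315.29 V.
I_load = 315.29/71.0 = 4.4406 A, so P_out = 315.29 × 4.4406 = 1400.1 W.
All ideal ⇒ P_in = P_out, so I_supply = 1400.1/415 = 3.37 A.

I_supply ≈ 3.37 A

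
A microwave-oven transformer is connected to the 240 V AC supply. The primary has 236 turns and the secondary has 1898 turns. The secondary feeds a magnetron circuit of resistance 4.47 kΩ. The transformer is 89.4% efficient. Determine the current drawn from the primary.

I_p ≈ 3.88 A

V_s = 240 × 1898/236 = 1930.2 V.
I_s = V_s/R = 1930.2/4470 = 0.43181 A.
P_out = V_s I_s = 1930.2 × 0.43181 = 833.46 W.
P_in = P_out/η = 833.46/0.894 = 932.28 W.
I_p = P_in/V_p = 932.28/240 = 3.88 A.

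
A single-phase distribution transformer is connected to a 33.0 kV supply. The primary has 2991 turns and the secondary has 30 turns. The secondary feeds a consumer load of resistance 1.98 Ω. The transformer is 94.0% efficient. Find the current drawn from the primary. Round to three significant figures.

I_p ≈ 1.78 A

V_s = 33000 × 30/2991 = 330.99 V.
I_s = V_s/R = 330.99/1.98 = 167.17 A.
P_out = V_s I_s = 330.99 × 167.17 = 55331 W.
P_in = P_out/η = 55331/0.940 = 58863 W.
I_p = P_in/V_p = 58863/33000 = 1.78 A.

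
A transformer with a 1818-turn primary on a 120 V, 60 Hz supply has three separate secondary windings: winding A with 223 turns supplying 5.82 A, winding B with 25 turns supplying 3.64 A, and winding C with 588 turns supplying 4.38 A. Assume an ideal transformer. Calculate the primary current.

I_p ≈ 2.18 A

V_A = 120 × 223/1818 = 14.719 V; V_B = 120 × 25/1818 = 1.6502 V; V_C = 120 × 588/1818 = 38.812 V.
P_out = V_A I_A + V_B I_B + V_C I_C = 14.719×5.82 + 1.6502×3.64 + 38.812×4.38 = 85.667 + 6.0066 + 170.00 = 261.67 W.
Ideal ⇒ P_in = P_out, so I_p = P_out/V_p = 261.67/120 = 2.18 A.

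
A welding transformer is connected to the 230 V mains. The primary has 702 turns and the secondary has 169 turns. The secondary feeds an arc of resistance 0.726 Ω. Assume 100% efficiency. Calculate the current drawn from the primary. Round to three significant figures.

I_p ≈ 18.4 A

V_s = V_p × N_s/N_p = 230 × 169/702 = 55.370 V.
I_s = V_s/R = 55.370/0.726 = 76.268 A.
For an ideal transformer I_p N_p = I_s N_s, so I_p = 76.268 × 169/702 = 18.4 A.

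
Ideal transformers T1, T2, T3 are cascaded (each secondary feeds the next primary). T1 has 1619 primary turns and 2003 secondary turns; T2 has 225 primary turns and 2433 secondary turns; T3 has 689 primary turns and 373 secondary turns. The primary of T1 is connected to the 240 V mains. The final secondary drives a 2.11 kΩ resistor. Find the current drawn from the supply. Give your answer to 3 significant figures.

Secondary of T1: V = 240.00 × 2003/1619 = 296.92 V.
Secondary of T2: V = 296.92 × 2433/225 = 3210.7 V.
Secondary of T3: V = 3210.7 × 373/689 = 1738.2 V.
I_load = 1738.2/2110 = 0.82378 A, so P_out = 1738.2 × 0.82378 = 1431.9 W.
All ideal ⇒ P_in = P_out, so I_supply = 1431.9/240 = 5.97 A.

I_supply ≈ 5.97 A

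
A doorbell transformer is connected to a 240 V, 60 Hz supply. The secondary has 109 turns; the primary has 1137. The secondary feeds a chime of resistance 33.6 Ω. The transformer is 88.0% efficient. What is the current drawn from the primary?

I_p ≈ 0.0746 A

V_s = 240 × 109/1137 = 23.008 V.
I_s = V_s/R = 23.008/33.6 = 0.68476 A.
P_out = V_s I_s = 23.008 × 0.68476 = 15.755 W.
P_in = P_out/η = 15.755/0.880 = 17.903 W.
I_p = P_in/V_p = 17.903/240 = 0.0746 A.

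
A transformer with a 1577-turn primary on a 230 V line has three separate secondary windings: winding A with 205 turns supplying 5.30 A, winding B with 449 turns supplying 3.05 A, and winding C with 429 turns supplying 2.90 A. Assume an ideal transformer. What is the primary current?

I_p ≈ 2.35 A

V_A = 230 × 205/1577 = 29.899 V; V_B = 230 × 449/1577 = 65.485 V; V_C = 230 × 429/1577 = 62.568 V.
P_out = V_A I_A + V_B I_B + V_C I_C = 29.899×5.30 + 65.485×3.05 + 62.568×2.90 = 158.46 + 199.73 + 181.45 = 539.64 W.
Ideal ⇒ P_in = P_out, so I_p = P_out/V_p = 539.64/230 = 2.35 A.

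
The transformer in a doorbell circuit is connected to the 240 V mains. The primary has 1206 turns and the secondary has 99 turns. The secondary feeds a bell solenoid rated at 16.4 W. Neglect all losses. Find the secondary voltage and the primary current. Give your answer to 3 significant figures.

V_s = V_p × N_s/N_p = 240 × 99/1206 = 19.701 V.
I_s = P/V_s = 16.4/19.701 = 0.83242 A.
I_p = I_s × N_s/N_p = 0.83242 × 99/1206 = 0.0683 A.

V_s ≈ 19.7 V, I_p ≈ 0.0683 A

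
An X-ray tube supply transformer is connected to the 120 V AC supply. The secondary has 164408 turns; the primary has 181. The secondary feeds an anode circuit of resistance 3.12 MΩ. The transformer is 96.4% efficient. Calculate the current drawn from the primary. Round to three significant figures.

I_p ≈ 32.9 A

V_s = 120 × 164408/181 = 109000 V.
I_s = V_s/R = 109000/(3.12×10^6) = 0.034936 A.
P_out = V_s I_s = 109000 × 0.034936 = 3808.0 W.
P_in = P_out/η = 3808.0/0.964 = 3950.2 W.
I_p = P_in/V_p = 3950.2/120 = 32.9 A.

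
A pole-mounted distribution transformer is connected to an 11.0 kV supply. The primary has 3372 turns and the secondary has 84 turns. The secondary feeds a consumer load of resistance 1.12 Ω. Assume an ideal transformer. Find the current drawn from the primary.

V_s = V_p × N_s/N_p = 11000 × 84/3372 = 274.02 V.
I_s = V_s/R = 274.02/1.12 = 244.66 A.
For an ideal transformer I_p N_p = I_s N_s, so I_p = 244.66 × 84/3372 = 6.09 A.

I_p ≈ 6.09 A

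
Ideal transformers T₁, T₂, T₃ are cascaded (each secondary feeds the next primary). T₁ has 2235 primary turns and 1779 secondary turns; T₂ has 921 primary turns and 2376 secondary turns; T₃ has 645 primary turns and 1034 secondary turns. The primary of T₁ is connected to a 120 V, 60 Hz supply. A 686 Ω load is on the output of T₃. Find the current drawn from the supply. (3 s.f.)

After T₁: V = 120.00 × 1779/2235 = 95.517 V.
After T₂: V = 95.517 × 2376/921 = 246.41 V.
After T₃: V = 246.41 × 1034/645 = 395.03 V.
I_load = 395.03/686 = 0.57584 A, so P_out = 395.03 × 0.57584 = 227.47 W.
All ideal ⇒ P_in = P_out, so I_supply = 227.47/120 = 1.90 A.

I_supply ≈ 1.90 A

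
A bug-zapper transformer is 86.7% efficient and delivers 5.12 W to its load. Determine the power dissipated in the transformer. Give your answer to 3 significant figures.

P_in = P_out/η = 5.12/0.867 = 5.90542 W.
P_loss = P_in − P_out = 5.90542 − 5.12 = 0.785 W.

P_loss ≈ 0.785 W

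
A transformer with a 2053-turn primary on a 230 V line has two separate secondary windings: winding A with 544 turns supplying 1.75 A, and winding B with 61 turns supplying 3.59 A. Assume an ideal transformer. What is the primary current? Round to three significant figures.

V_A = 230 × 544/2053 = 60.945 V; V_B = 230 × 61/2053 = 6.8339 V.
P_out = V_A I_A + V_B I_B = 60.945×1.75 + 6.8339×3.59 = 106.65 + 24.534 = 131.19 W.
Ideal ⇒ P_in = P_out, so I_p = P_out/V_p = 131.19/230 = 0.570 A.

I_p ≈ 0.570 A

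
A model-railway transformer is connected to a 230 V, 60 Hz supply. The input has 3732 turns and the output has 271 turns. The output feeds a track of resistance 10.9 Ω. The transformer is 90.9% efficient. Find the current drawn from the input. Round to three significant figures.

V_out = 230 × 271/3732 = 16.702 V.
I_out = V_out/R = 16.702/10.9 = 1.5322 A.
P_out = V_out I_out = 16.702 × 1.5322 = 25.591 W.
P_in = P_out/η = 25.591/0.909 = 28.153 W.
I_in = P_in/V_in = 28.153/230 = 0.122 A.

I_in ≈ 0.122 A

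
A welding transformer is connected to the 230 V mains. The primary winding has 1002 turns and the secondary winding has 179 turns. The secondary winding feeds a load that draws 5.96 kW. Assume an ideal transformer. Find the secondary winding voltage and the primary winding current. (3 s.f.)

V_s = V_p × N_s/N_p = 230 × 179/1002 = 41.088 V.
I_s = P/V_s = 5960/41.088 = 145.06 A.
I_p = I_s × N_s/N_p = 145.06 × 179/1002 = 25.9 A.

V_s ≈ 41.1 V, I_p ≈ 25.9 A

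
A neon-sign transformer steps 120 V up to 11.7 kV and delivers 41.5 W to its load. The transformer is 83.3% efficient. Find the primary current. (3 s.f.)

P_in = P_out/η = 41.5/0.833 = 49.820 W.
I_p = P_in/V_p = 49.820/120 = 0.415 A.

I_p ≈ 0.415 A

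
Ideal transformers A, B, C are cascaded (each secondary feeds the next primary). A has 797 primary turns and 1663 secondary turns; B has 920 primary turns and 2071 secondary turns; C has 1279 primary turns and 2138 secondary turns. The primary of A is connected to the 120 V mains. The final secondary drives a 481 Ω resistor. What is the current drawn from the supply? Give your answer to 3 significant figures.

I_supply ≈ 15.4 A

After A: V = 120.00 × 1663/797 = 250.39 V.
After B: V = 250.39 × 2071/920 = 563.65 V.
After C: V = 563.65 × 2138/1279 = 942.20 V.
I_load = 942.20/481 = 1.9588 A, so P_out = 942.20 × 1.9588 = 1845.6 W.
All ideal ⇒ P_in = P_out, so I_supply = 1845.6/120 = 15.4 A.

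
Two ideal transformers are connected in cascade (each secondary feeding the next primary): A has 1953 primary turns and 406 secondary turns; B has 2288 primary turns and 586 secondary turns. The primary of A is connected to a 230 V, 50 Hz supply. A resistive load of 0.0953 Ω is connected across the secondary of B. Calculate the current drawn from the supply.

I_supply ≈ 6.84 A

After A: V = 230.00 × 406/1953 = 47.814 V.
After B: V = 47.814 × 586/2288 = 12.246 V.
I_load = 12.246/0.0953 = 128.50 A, so P_out = 12.246 × 128.50 = 1573.6 W.
All ideal ⇒ P_in = P_out, so I_supply = 1573.6/230 = 6.84 A.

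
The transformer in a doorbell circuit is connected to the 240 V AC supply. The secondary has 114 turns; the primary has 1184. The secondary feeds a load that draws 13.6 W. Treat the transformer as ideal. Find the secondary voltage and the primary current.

V_s = V_p × N_s/N_p = 240 × 114/1184 = 23.108 V.
I_s = P/V_s = 13.6/23.108 = 0.58854 A.
I_p = I_s × N_s/N_p = 0.58854 × 114/1184 = 0.0567 A.

V_s ≈ 23.1 V, I_p ≈ 0.0567 A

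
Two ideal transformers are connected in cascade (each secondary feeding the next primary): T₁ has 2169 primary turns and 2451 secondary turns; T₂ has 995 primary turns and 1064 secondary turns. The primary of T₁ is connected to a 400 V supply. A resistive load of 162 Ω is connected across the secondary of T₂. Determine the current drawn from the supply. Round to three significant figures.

I_supply ≈ 3.61 A

After T₁: V = 400.00 × 2451/2169 = 452.01 V.
After T₂: V = 452.01 × 1064/995 = 483.35 V.
I_load = 483.35/162 = 2.9836 A, so P_out = 483.35 × 2.9836 = 1442.1 W.
All ideal ⇒ P_in = P_out, so I_supply = 1442.1/400 = 3.61 A.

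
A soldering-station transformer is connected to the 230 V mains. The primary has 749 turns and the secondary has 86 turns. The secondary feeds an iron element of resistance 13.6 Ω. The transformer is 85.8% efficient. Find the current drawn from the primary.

I_p ≈ 0.260 A

V_s = 230 × 86/749 = 26.409 V.
I_s = V_s/R = 26.409/13.6 = 1.9418 A.
P_out = V_s I_s = 26.409 × 1.9418 = 51.280 W.
P_in = P_out/η = 51.280/0.858 = 59.767 W.
I_p = P_in/V_p = 59.767/230 = 0.260 A.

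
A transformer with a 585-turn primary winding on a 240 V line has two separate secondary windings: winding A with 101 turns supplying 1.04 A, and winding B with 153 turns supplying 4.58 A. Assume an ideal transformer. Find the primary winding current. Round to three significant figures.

I_p ≈ 1.38 A

V_A = 240 × 101/585 = 41.436 V; V_B = 240 × 153/585 = 62.769 V.
P_out = V_A I_A + V_B I_B = 41.436×1.04 + 62.769×4.58 = 43.093 + 287.48 = 330.58 W.
Ideal ⇒ P_in = P_out, so I_p = P_out/V_p = 330.58/240 = 1.38 A.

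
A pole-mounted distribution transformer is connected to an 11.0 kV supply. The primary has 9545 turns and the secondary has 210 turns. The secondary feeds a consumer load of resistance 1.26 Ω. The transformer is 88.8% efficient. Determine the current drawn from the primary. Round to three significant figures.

V_s = 11000 × 210/9545 = 242.01 V.
I_s = V_s/R = 242.01/1.26 = 192.07 A.
P_out = V_s I_s = 242.01 × 192.07 = 46484 W.
P_in = P_out/η = 46484/0.888 = 52347 W.
I_p = P_in/V_p = 52347/11000 = 4.76 A.

I_p ≈ 4.76 A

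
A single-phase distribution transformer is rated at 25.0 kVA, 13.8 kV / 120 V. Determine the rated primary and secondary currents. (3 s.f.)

I_p ≈ 1.81 A, I_s ≈ 208 A

I_p = S/V_p = 25000/13800 = 1.81 A.
I_s = S/V_s = 25000/120 = 208 A.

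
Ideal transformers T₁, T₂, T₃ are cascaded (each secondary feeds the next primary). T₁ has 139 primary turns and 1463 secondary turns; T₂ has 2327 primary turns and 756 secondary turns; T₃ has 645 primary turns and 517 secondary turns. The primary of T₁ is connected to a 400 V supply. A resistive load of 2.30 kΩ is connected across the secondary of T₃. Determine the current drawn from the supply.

Secondary of T₁: V = 400.00 × 1463/139 = 4210.1 V.
Secondary of T₂: V = 4210.1 × 756/2327 = 1367.8 V.
Secondary of T₃: V = 1367.8 × 517/645 = 1096.3 V.
I_load = 1096.3/2300 = 0.47667 A, so P_out = 1096.3 × 0.47667 = 522.59 W.
All ideal ⇒ P_in = P_out, so I_supply = 522.59/400 = 1.31 A.

I_supply ≈ 1.31 A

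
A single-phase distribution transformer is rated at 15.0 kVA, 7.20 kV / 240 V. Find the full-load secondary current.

I_s ≈ 62.5 A

I_s = S/V_s = 15000/240 = 62.5 A.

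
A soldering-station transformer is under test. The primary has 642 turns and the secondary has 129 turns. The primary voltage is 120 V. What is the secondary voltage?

V_s ≈ 24.1 V

V_s/V_p = N_s/N_p, so V_s = 120 × 129/642 = 24.1 V.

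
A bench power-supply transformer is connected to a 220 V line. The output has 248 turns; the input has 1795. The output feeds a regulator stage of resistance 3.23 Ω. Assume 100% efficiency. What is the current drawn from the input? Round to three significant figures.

I_in ≈ 1.30 A

V_out = V_in × N_out/N_in = 220 × 248/1795 = 30.396 V.
I_out = V_out/R = 30.396/3.23 = 9.4104 A.
For an ideal transformer I_in N_in = I_out N_out, so I_in = 9.4104 × 248/1795 = 1.30 A.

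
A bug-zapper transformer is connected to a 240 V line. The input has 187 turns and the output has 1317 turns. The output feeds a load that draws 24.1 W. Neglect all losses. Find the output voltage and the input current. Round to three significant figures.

V_out = V_in × N_out/N_in = 240 × 1317/187 = 1690.3 V.
I_out = P/V_out = 24.1/1690.3 = 0.014258 A.
I_in = I_out × N_out/N_in = 0.014258 × 1317/187 = 0.100 A.

V_out ≈ 1690 V, I_in ≈ 0.100 A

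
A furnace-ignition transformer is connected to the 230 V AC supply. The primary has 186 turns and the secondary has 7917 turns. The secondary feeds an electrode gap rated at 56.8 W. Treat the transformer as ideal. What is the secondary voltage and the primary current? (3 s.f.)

V_s ≈ 9790 V, I_p ≈ 0.247 A

V_s = V_p × N_s/N_p = 230 × 7917/186 = 9789.8 V.
I_s = P/V_s = 56.8/9789.8 = 0.0058019 A.
I_p = I_s × N_s/N_p = 0.0058019 × 7917/186 = 0.247 A.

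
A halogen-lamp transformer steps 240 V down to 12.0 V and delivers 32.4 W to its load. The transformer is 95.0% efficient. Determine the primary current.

I_p ≈ 0.142 A

P_in = P_out/η = 32.4/0.950 = 34.105 W.
I_p = P_in/V_p = 34.105/240 = 0.142 A.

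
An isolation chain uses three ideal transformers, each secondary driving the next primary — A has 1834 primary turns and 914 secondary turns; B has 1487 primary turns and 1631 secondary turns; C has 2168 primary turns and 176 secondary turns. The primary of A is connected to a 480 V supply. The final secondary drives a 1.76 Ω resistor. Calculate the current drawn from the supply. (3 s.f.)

After A: V = 480.00 × 914/1834 = 239.21 V.
After B: V = 239.21 × 1631/1487 = 262.38 V.
After C: V = 262.38 × 176/2168 = 21.300 V.
I_load = 21.300/1.76 = 12.102 A, so P_out = 21.300 × 12.102 = 257.78 W.
All ideal ⇒ P_in = P_out, so I_supply = 257.78/480 = 0.537 A.

I_supply ≈ 0.537 A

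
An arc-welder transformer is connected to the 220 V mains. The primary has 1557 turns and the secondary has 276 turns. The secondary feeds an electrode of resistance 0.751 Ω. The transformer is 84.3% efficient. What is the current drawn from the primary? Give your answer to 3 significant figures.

I_p ≈ 10.9 A

V_s = 220 × 276/1557 = 38.998 V.
I_s = V_s/R = 38.998/0.751 = 51.928 A.
P_out = V_s I_s = 38.998 × 51.928 = 2025.1 W.
P_in = P_out/η = 2025.1/0.843 = 2402.3 W.
I_p = P_in/V_p = 2402.3/220 = 10.9 A.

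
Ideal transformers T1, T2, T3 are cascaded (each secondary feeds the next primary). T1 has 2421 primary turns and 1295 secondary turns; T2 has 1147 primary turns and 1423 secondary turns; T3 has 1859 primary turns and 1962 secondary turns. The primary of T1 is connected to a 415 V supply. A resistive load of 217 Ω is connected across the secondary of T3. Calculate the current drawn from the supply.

After T1: V = 415.00 × 1295/2421 = 221.98 V.
After T2: V = 221.98 × 1423/1147 = 275.40 V.
After T3: V = 275.40 × 1962/1859 = 290.66 V.
I_load = 290.66/217 = 1.3394 A, so P_out = 290.66 × 1.3394 = 389.32 W.
All ideal ⇒ P_in = P_out, so I_supply = 389.32/415 = 0.938 A.

I_supply ≈ 0.938 A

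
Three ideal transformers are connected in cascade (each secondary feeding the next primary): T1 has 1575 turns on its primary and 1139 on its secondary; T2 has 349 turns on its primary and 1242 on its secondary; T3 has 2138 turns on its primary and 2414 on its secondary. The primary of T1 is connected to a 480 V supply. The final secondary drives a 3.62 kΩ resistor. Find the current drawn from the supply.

Secondary of T1: V = 480.00 × 1139/1575 = 347.12 V.
Secondary of T2: V = 347.12 × 1242/349 = 1235.3 V.
Secondary of T3: V = 1235.3 × 2414/2138 = 1394.8 V.
I_load = 1394.8/3620 = 0.38530 A, so P_out = 1394.8 × 0.38530 = 537.42 W.
All ideal ⇒ P_in = P_out, so I_supply = 537.42/480 = 1.12 A.

I_supply ≈ 1.12 A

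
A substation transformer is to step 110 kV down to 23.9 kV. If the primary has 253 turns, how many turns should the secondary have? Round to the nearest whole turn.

N_s/N_p = V_s/V_p, so N_s = 253 × 23900/110000 = 55.0 ≈ 55 turns.

N_s = 55 turns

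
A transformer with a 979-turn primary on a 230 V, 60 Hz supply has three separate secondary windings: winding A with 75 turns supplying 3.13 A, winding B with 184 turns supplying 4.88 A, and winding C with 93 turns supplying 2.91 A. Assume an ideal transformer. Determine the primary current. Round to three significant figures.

I_p ≈ 1.43 A

V_A = 230 × 75/979 = 17.620 V; V_B = 230 × 184/979 = 43.228 V; V_C = 230 × 93/979 = 21.849 V.
P_out = V_A I_A + V_B I_B + V_C I_C = 17.620×3.13 + 43.228×4.88 + 21.849×2.91 = 55.151 + 210.95 + 63.580 = 329.68 W.
Ideal ⇒ P_in = P_out, so I_p = P_out/V_p = 329.68/230 = 1.43 A.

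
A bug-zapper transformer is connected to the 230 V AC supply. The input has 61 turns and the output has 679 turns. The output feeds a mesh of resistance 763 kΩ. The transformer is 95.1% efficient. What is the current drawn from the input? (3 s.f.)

I_in ≈ 0.0393 A

V_out = 230 × 679/61 = 2560.2 V.
I_out = V_out/R = 2560.2/763000 = 0.0033554 A.
P_out = V_out I_out = 2560.2 × 0.0033554 = 8.5904 W.
P_in = P_out/η = 8.5904/0.951 = 9.0330 W.
I_in = P_in/V_in = 9.0330/230 = 0.0393 A.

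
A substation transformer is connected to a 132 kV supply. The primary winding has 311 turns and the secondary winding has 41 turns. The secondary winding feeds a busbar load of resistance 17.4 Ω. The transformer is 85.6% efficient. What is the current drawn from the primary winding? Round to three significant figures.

V_s = 132000 × 41/311 = 17402 V.
I_s = V_s/R = 17402/17.4 = 1000.1 A.
P_out = V_s I_s = 17402 × 1000.1 = 1.7404×10^7 W.
P_in = P_out/η = 1.7404×10^7/0.856 = 2.0332×10^7 W.
I_p = P_in/V_p = 2.0332×10^7/132000 = 154 A.

I_p ≈ 154 A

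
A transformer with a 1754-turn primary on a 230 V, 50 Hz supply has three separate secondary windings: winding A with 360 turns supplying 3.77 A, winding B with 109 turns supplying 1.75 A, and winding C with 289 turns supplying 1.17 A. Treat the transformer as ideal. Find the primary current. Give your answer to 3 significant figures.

V_A = 230 × 360/1754 = 47.206 V; V_B = 230 × 109/1754 = 14.293 V; V_C = 230 × 289/1754 = 37.896 V.
P_out = V_A I_A + V_B I_B + V_C I_C = 47.206×3.77 + 14.293×1.75 + 37.896×1.17 = 177.97 + 25.013 + 44.339 = 247.32 W.
Ideal ⇒ P_in = P_out, so I_p = P_out/V_p = 247.32/230 = 1.08 A.

I_p ≈ 1.08 A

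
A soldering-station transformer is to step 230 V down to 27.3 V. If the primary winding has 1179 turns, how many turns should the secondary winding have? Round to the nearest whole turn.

N_s/N_p = V_s/V_p, so N_s = 1179 × 27.3/230 = 139.9 ≈ 140 turns.

N_s = 140 turns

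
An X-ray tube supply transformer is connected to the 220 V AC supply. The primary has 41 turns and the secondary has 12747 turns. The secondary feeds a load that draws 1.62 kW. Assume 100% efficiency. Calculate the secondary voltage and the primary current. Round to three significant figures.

V_s ≈ 68400 V, I_p ≈ 7.36 A

V_s = V_p × N_s/N_p = 220 × 12747/41 = 68399 V.
I_s = P/V_s = 1620/68399 = 0.023685 A.
I_p = I_s × N_s/N_p = 0.023685 × 12747/41 = 7.36 A.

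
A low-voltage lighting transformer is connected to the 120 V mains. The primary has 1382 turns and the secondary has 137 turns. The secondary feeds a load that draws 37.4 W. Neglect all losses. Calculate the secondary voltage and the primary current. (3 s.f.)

V_s ≈ 11.9 V, I_p ≈ 0.312 A

V_s = V_p × N_s/N_p = 120 × 137/1382 = 11.896 V.
I_s = P/V_s = 37.4/11.896 = 3.1440 A.
I_p = I_s × N_s/N_p = 3.1440 × 137/1382 = 0.312 A.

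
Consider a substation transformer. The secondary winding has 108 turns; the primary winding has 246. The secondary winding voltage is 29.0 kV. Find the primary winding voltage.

V_p ≈ 66100 V

V_p/V_s = N_p/N_s, so V_p = 29000 × 246/108 = 66100 V.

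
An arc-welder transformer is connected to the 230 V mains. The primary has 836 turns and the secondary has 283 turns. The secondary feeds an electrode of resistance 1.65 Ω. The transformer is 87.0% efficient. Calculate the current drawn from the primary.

I_p ≈ 18.4 A

V_s = 230 × 283/836 = 77.859 V.
I_s = V_s/R = 77.859/1.65 = 47.187 A.
P_out = V_s I_s = 77.859 × 47.187 = 3673.9 W.
P_in = P_out/η = 3673.9/0.870 = 4222.9 W.
I_p = P_in/V_p = 4222.9/230 = 18.4 A.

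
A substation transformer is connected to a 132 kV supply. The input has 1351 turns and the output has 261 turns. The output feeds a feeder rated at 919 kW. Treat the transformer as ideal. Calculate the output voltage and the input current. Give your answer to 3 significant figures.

V_out ≈ 25500 V, I_in ≈ 6.96 A

V_out = V_in × N_out/N_in = 132000 × 261/1351 = 25501 V.
I_out = P/V_out = 919000/25501 = 36.038 A.
I_in = I_out × N_out/N_in = 36.038 × 261/1351 = 6.96 A.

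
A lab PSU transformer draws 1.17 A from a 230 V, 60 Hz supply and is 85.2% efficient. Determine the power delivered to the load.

P_out ≈ 229 W

P_in = V_p I_p = 230 × 1.17 = 269.10 W.
P_out = η P_in = 0.852 × 269.10 = 229 W.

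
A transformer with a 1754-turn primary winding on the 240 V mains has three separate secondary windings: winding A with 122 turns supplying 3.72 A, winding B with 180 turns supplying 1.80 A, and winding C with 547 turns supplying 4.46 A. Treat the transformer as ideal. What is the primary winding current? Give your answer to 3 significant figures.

I_p ≈ 1.83 A

V_A = 240 × 122/1754 = 16.693 V; V_B = 240 × 180/1754 = 24.629 V; V_C = 240 × 547/1754 = 74.846 V.
P_out = V_A I_A + V_B I_B + V_C I_C = 16.693×3.72 + 24.629×1.80 + 74.846×4.46 = 62.099 + 44.333 + 333.81 = 440.25 W.
Ideal ⇒ P_in = P_out, so I_p = P_out/V_p = 440.25/240 = 1.83 A.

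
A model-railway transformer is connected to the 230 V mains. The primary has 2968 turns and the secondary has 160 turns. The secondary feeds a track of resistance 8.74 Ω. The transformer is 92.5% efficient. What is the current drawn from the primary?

I_p ≈ 0.0827 A

V_s = 230 × 160/2968 = 12.399 V.
I_s = V_s/R = 12.399/8.74 = 1.4186 A.
P_out = V_s I_s = 12.399 × 1.4186 = 17.590 W.
P_in = P_out/η = 17.590/0.925 = 19.016 W.
I_p = P_in/V_p = 19.016/230 = 0.0827 A.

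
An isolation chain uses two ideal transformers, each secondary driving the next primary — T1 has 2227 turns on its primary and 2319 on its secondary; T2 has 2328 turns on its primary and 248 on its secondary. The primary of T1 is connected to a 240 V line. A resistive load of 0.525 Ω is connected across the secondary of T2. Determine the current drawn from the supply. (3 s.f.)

Secondary of T1: V = 240.00 × 2319/2227 = 249.91 V.
Secondary of T2: V = 249.91 × 248/2328 = 26.623 V.
I_load = 26.623/0.525 = 50.711 A, so P_out = 26.623 × 50.711 = 1350.1 W.
All ideal ⇒ P_in = P_out, so I_supply = 1350.1/240 = 5.63 A.

I_supply ≈ 5.63 A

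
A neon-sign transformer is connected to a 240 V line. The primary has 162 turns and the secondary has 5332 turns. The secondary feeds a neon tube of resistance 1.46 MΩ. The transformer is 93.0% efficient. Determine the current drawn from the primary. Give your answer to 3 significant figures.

V_s = 240 × 5332/162 = 7899.3 V.
I_s = V_s/R = 7899.3/(1.46×10^6) = 0.0054105 A.
P_out = V_s I_s = 7899.3 × 0.0054105 = 42.739 W.
P_in = P_out/η = 42.739/0.930 = 45.955 W.
I_p = P_in/V_p = 45.955/240 = 0.191 A.

I_p ≈ 0.191 A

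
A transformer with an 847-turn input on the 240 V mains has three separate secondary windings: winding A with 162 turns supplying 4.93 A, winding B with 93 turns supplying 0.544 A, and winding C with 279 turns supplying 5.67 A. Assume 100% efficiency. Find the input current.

I_in ≈ 2.87 A

V_A = 240 × 162/847 = 45.903 V; V_B = 240 × 93/847 = 26.352 V; V_C = 240 × 279/847 = 79.055 V.
P_out = V_A I_A + V_B I_B + V_C I_C = 45.903×4.93 + 26.352×0.544 + 79.055×5.67 = 226.30 + 14.335 + 448.24 = 688.88 W.
Ideal ⇒ P_in = P_out, so I_in = P_out/V_in = 688.88/240 = 2.87 A.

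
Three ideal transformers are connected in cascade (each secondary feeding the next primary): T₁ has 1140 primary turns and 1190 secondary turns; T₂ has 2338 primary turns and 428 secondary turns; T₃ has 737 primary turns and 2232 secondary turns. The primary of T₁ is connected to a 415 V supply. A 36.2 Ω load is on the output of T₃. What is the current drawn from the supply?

Secondary of T₁: V = 415.00 × 1190/1140 = 433.20 V.
Secondary of T₂: V = 433.20 × 428/2338 = 79.303 V.
Secondary of T₃: V = 79.303 × 2232/737 = 240.17 V.
I_load = 240.17/36.2 = 6.6345 A, so P_out = 240.17 × 6.6345 = 1593.4 W.
All ideal ⇒ P_in = P_out, so I_supply = 1593.4/415 = 3.84 A.

I_supply ≈ 3.84 A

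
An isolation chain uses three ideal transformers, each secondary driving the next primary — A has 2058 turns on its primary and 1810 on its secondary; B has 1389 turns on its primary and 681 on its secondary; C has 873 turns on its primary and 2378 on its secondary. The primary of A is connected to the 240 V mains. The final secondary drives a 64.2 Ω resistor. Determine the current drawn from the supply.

I_supply ≈ 5.16 A

Secondary of A: V = 240.00 × 1810/2058 = 211.08 V.
Secondary of B: V = 211.08 × 681/1389 = 103.49 V.
Secondary of C: V = 103.49 × 2378/873 = 281.89 V.
I_load = 281.89/64.2 = 4.3909 A, so P_out = 281.89 × 4.3909 = 1237.8 W.
All ideal ⇒ P_in = P_out, so I_supply = 1237.8/240 = 5.16 A.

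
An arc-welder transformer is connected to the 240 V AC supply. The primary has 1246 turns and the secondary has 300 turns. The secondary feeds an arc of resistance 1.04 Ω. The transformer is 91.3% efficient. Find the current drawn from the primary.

I_p ≈ 14.7 A

V_s = 240 × 300/1246 = 57.785 V.
I_s = V_s/R = 57.785/1.04 = 55.562 A.
P_out = V_s I_s = 57.785 × 55.562 = 3210.7 W.
P_in = P_out/η = 3210.7/0.913 = 3516.6 W.
I_p = P_in/V_p = 3516.6/240 = 14.7 A.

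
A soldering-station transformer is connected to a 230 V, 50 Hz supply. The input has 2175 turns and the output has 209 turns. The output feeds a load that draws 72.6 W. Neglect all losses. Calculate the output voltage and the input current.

V_out ≈ 22.1 V, I_in ≈ 0.316 A

V_out = V_in × N_out/N_in = 230 × 209/2175 = 22.101 V.
I_out = P/V_out = 72.6/22.101 = 3.2849 A.
I_in = I_out × N_out/N_in = 3.2849 × 209/2175 = 0.316 A.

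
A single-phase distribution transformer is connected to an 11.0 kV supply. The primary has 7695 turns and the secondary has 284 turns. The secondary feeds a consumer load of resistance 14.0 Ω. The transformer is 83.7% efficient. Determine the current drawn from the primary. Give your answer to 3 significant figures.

V_s = 11000 × 284/7695 = 405.98 V.
I_s = V_s/R = 405.98/14.0 = 28.998 A.
P_out = V_s I_s = 405.98 × 28.998 = 11773 W.
P_in = P_out/η = 11773/0.837 = 14065 W.
I_p = P_in/V_p = 14065/11000 = 1.28 A.

I_p ≈ 1.28 A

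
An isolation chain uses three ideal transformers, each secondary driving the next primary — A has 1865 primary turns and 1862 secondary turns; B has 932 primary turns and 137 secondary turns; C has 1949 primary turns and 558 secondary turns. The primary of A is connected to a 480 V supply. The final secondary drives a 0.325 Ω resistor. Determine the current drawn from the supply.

After A: V = 480.00 × 1862/1865 = 479.23 V.
After B: V = 479.23 × 137/932 = 70.444 V.
After C: V = 70.444 × 558/1949 = 20.168 V.
I_load = 20.168/0.325 = 62.056 A, so P_out = 20.168 × 62.056 = 1251.6 W.
All ideal ⇒ P_in = P_out, so I_supply = 1251.6/480 = 2.61 A.

I_supply ≈ 2.61 A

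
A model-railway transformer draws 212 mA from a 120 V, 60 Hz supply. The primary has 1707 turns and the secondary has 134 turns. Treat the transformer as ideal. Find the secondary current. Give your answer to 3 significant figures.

I_s ≈ 2.70 A

I_s/I_p = N_p/N_s, so I_s = 0.212 × 1707/134 = 2.70 A.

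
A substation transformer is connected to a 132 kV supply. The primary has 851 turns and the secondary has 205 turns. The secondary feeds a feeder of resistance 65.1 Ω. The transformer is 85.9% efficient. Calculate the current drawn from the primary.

I_p ≈ 137 A

V_s = 132000 × 205/851 = 31798 V.
I_s = V_s/R = 31798/65.1 = 488.45 A.
P_out = V_s I_s = 31798 × 488.45 = 1.5532×10^7 W.
P_in = P_out/η = 1.5532×10^7/0.859 = 1.8081×10^7 W.
I_p = P_in/V_p = 1.8081×10^7/132000 = 137 A.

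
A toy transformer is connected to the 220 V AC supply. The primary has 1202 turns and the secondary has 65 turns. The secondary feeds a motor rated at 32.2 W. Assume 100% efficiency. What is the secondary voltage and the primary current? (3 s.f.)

V_s = V_p × N_s/N_p = 220 × 65/1202 = 11.897 V.
I_s = P/V_s = 32.2/11.897 = 2.7066 A.
I_p = I_s × N_s/N_p = 2.7066 × 65/1202 = 0.146 A.

V_s ≈ 11.9 V, I_p ≈ 0.146 A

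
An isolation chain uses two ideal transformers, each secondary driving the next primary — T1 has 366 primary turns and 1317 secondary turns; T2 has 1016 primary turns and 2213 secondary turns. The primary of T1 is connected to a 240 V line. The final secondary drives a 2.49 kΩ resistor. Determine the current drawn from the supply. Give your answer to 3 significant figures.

Secondary of T1: V = 240.00 × 1317/366 = 863.61 V.
Secondary of T2: V = 863.61 × 2213/1016 = 1881.1 V.
I_load = 1881.1/2490 = 0.75545 A, so P_out = 1881.1 × 0.75545 = 1421.0 W.
All ideal ⇒ P_in = P_out, so I_supply = 1421.0/240 = 5.92 A.

I_supply ≈ 5.92 A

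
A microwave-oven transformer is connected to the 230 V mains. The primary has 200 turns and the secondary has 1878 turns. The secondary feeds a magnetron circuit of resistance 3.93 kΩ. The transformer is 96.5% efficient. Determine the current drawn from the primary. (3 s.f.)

V_s = 230 × 1878/200 = 2159.7 V.
I_s = V_s/R = 2159.7/3930 = 0.54954 A.
P_out = V_s I_s = 2159.7 × 0.54954 = 1186.8 W.
P_in = P_out/η = 1186.8/0.965 = 1229.9 W.
I_p = P_in/V_p = 1229.9/230 = 5.35 A.

I_p ≈ 5.35 A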